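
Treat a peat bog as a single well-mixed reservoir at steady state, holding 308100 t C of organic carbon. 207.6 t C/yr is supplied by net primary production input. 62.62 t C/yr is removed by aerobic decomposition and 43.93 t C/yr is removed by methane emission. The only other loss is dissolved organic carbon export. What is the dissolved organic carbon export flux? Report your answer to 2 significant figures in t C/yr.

At steady state ΣF_in = ΣF_out.
ΣF_in = 207.60 t C/yr.
Dissolved organic carbon export flux = ΣF_in − (62.62 + 43.93) = 207.60 − 106.5 = 101.0 t C/yr.

100 t C/yr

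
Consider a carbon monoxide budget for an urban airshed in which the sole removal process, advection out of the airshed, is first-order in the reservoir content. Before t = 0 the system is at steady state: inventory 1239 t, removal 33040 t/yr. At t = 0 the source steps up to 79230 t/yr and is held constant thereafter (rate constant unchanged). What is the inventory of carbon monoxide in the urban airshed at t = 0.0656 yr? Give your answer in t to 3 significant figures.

The sink rate constant is k = F₀/M₀ = 33040/1239 = 26.67 yr⁻¹.
Solving dM/dt = F₁ − kM with M(0) = M₀ gives M(t) = F₁/k + (M₀ − F₁/k)·e^(−kt).
F₁/k = 79230/26.67 = 2971.1 t; kt = 26.67 × 0.0656 = 1.749, e^(−kt) = 0.1739.
M(0.0656) = 2971.1 + (1239 − 2971.1) × 0.1739 = 2971.1 − 301.2 = 2669.9 t.

2670 t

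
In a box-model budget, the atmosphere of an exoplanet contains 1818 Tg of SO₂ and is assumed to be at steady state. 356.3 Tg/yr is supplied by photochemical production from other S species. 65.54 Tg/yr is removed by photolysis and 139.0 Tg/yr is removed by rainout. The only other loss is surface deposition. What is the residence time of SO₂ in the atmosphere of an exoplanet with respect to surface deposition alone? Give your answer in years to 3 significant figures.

At steady state ΣF_in = ΣF_out.
ΣF_in = 356.30 Tg/yr.
Surface deposition flux = ΣF_in − (65.54 + 139.0) = 356.30 − 204.5 = 151.8 Tg/yr.
τ = M / F = 1818 / 151.8 = 11.98 yr.

12.0 yr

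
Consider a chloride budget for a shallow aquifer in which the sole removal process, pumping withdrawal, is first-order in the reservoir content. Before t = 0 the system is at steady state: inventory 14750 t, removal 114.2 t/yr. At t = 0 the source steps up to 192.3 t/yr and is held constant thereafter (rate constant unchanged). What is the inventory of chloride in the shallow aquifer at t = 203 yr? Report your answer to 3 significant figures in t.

22700 t

Residence time τ = M₀/F₀ = 129.2 yr. The eventual steady state is M_∞ = M₀·(F₁/F₀) = 14750 × 192.3/114.2 = 24837 t.
The anomaly ΔM(t) = M(t) − M_∞ decays as ΔM₀·e^(−t/τ) with ΔM₀ = 14750 − 24837 = −10090 t.
At t = 203 yr, e^(−t/τ) = e^(−1.572) = 0.2077, so ΔM = −2095 t and M = 24837 − 2095 = 22742 t.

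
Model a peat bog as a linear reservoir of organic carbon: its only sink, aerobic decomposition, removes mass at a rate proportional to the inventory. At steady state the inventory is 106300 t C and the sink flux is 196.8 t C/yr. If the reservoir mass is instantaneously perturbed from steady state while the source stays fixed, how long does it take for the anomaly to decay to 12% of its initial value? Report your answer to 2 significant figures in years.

1100 yr

For a linear reservoir the anomaly decays as exp(−t/τ) with τ = M/F = 106300/196.8 = 540.1 yr.
exp(−t/τ) = 0.12 ⇒ t = −τ ln(0.12) = 540.1 × 2.120 = 1145 yr.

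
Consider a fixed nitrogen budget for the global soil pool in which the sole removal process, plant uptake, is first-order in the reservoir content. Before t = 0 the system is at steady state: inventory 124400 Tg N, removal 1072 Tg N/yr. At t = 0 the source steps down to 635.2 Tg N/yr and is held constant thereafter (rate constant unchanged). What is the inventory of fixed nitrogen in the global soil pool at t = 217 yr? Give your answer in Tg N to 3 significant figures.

Residence time τ = M₀/F₀ = 116.0 yr. The eventual steady state is M_∞ = M₀·(F₁/F₀) = 124400 × 635.2/1072 = 73712 Tg N.
The anomaly ΔM(t) = M(t) − M_∞ decays as ΔM₀·e^(−t/τ) with ΔM₀ = 124400 − 73712 = 50690 Tg N.
At t = 217 yr, e^(−t/τ) = e^(−1.870) = 0.1541, so ΔM = 7813 Tg N and M = 73712 + 7813 = 81524 Tg N.

81500 Tg N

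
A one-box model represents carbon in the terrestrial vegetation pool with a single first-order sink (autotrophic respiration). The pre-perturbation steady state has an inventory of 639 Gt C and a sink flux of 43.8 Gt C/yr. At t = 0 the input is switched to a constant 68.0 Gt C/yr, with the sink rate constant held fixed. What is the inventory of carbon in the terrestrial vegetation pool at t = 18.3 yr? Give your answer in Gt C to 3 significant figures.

891 Gt C

τ = M₀/F₀ = 639/43.8 = 14.59 yr; rate constant k = 1/τ.
New steady state M_∞ = F₁/k = F₁·τ = 68.0 × 14.59 = 992.05 Gt C.
M(t) = M_∞ + (M₀ − M_∞)·e^(−t/τ); t/τ = 18.3/14.59 = 1.254, so e^(−t/τ) = 0.2853.
M(t) = 992.05 − 353.1 × 0.2853 = 891.34 Gt C.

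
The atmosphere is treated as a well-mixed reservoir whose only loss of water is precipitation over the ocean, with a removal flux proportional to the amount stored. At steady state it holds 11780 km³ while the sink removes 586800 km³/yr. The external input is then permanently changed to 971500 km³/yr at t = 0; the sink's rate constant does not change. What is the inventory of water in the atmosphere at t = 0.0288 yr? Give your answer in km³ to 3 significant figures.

Residence time τ = M₀/F₀ = 0.02007 yr. The eventual steady state is M_∞ = M₀·(F₁/F₀) = 11780 × 971500/586800 = 19503 km³.
The anomaly ΔM(t) = M(t) − M_∞ decays as ΔM₀·e^(−t/τ) with ΔM₀ = 11780 − 19503 = −7723 km³.
At t = 0.0288 yr, e^(−t/τ) = e^(−1.435) = 0.2382, so ΔM = −1840 km³ and M = 19503 − 1840 = 17663 km³.

17700 km³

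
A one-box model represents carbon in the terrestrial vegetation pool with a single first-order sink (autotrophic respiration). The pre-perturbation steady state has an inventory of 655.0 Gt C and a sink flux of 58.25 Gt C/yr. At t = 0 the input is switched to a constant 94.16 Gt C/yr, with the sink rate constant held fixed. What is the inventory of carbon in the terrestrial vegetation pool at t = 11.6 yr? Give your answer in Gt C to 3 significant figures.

τ = M₀/F₀ = 655.0/58.25 = 11.24 yr; rate constant k = 1/τ.
New steady state M_∞ = F₁/k = F₁·τ = 94.16 × 11.24 = 1058.8 Gt C.
M(t) = M_∞ + (M₀ − M_∞)·e^(−t/τ); t/τ = 11.6/11.24 = 1.032, so e^(−t/τ) = 0.3564.
M(t) = 1058.8 − 403.8 × 0.3564 = 914.87 Gt C.

915 Gt C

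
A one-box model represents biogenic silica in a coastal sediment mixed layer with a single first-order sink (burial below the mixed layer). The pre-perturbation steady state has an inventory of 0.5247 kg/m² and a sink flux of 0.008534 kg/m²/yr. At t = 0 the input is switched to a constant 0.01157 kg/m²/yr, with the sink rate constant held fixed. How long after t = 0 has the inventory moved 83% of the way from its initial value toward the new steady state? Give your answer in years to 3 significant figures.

τ = M₀/F₀ = 0.5247/0.008534 = 61.48 yr.
The remaining gap fraction is e^(−t/τ); 83% covered ⇒ e^(−t/τ) = 0.170.
t = −τ ln(0.170) = 61.48 × 1.772 = 108.9 yr.

109 yr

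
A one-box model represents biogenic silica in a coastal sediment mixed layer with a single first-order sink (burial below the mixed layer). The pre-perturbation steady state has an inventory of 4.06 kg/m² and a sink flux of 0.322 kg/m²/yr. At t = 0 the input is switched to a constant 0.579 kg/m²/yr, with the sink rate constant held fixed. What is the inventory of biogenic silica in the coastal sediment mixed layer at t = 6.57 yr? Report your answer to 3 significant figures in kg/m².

τ = M₀/F₀ = 4.06/0.322 = 12.61 yr; rate constant k = 1/τ.
New steady state M_∞ = F₁/k = F₁·τ = 0.579 × 12.61 = 7.3004 kg/m².
M(t) = M_∞ + (M₀ − M_∞)·e^(−t/τ); t/τ = 6.57/12.61 = 0.5211, so e^(−t/τ) = 0.5939.
M(t) = 7.3004 − 3.240 × 0.5939 = 5.3760 kg/m².

5.38 kg/m²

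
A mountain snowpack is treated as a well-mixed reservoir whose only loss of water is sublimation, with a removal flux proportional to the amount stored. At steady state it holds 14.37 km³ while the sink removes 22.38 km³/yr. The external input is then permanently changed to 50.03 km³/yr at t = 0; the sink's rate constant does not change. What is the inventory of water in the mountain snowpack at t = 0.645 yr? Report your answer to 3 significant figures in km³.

The sink rate constant is k = F₀/M₀ = 22.38/14.37 = 1.557 yr⁻¹.
Solving dM/dt = F₁ − kM with M(0) = M₀ gives M(t) = F₁/k + (M₀ − F₁/k)·e^(−kt).
F₁/k = 50.03/1.557 = 32.124 km³; kt = 1.557 × 0.645 = 1.005, e^(−kt) = 0.3662.
M(0.645) = 32.124 + (14.37 − 32.124) × 0.3662 = 32.124 − 6.502 = 25.622 km³.

25.6 km³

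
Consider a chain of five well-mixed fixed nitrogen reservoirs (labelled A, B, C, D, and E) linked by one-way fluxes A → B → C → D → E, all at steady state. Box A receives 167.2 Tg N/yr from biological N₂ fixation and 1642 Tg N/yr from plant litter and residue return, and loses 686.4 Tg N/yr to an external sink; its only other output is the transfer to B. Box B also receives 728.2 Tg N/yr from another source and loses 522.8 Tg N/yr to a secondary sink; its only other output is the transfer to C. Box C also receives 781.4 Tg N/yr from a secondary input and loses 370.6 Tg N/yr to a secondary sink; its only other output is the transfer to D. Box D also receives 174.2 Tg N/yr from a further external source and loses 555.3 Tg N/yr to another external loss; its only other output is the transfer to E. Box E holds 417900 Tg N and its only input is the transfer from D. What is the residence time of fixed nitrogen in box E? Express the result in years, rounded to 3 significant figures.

308 yr

Box A: F(A→B) = (167.2 + 1642) − 686.4 = 1122.8 Tg N/yr.
Box B: F(B→C) = (1122.8 + 728.2) − 522.8 = 1328.2 Tg N/yr.
Box C: F(C→D) = (1328.2 + 781.4) − 370.6 = 1739.0 Tg N/yr.
Box D: F(D→E) = (1739.0 + 174.2) − 555.3 = 1357.9 Tg N/yr.
Box E throughput = its input = 1357.9 Tg N/yr; τ = 417900 / 1357.9 = 307.8 yr.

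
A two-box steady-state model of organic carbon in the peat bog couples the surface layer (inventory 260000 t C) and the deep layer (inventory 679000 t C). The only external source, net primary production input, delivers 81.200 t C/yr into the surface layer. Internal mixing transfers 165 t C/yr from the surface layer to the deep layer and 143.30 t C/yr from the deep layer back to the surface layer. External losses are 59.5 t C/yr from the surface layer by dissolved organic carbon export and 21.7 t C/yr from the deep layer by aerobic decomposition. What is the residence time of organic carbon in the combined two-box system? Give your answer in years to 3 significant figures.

Residence time in the combined system uses the total inventory and the total *external* removal — internal exchanges between the two boxes cancel.
M_total = 260000 + 679000 = 939000 t C.
ΣF_external_out = 59.5 + 21.7 = 81.200 t C/yr.
τ = M_total / ΣF_ext = 939000 / 81.200 = 11560 yr.

11600 yr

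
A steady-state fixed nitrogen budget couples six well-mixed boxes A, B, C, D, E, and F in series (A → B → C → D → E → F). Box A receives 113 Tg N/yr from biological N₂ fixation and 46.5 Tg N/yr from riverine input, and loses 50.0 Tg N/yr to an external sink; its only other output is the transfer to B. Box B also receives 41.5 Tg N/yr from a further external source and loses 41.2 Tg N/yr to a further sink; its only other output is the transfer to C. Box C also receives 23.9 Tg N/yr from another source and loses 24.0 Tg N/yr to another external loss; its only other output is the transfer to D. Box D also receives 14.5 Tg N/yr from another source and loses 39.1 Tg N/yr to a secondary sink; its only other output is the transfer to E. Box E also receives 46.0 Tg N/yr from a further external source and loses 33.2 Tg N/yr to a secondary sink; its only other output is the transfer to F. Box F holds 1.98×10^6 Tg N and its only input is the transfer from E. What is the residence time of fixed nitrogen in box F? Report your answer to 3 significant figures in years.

20200 yr

Box A: F(A→B) = (113 + 46.5) − 50.0 = 109.50 Tg N/yr.
Box B: F(B→C) = (109.50 + 41.5) − 41.2 = 109.80 Tg N/yr.
Box C: F(C→D) = (109.80 + 23.9) − 24.0 = 109.70 Tg N/yr.
Box D: F(D→E) = (109.70 + 14.5) − 39.1 = 85.100 Tg N/yr.
Box E: F(E→F) = (85.100 + 46.0) − 33.2 = 97.900 Tg N/yr.
Box F throughput = its input = 97.900 Tg N/yr; τ = 1.98×10^6 / 97.900 = 20220 yr.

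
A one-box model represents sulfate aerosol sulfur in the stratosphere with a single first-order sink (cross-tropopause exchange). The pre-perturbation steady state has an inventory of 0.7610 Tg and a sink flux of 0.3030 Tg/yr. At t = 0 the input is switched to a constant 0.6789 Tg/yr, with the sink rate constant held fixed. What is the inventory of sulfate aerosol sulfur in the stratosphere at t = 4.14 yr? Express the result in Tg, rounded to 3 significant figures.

1.52 Tg

Residence time τ = M₀/F₀ = 2.512 yr. The eventual steady state is M_∞ = M₀·(F₁/F₀) = 0.7610 × 0.6789/0.3030 = 1.7051 Tg.
The anomaly ΔM(t) = M(t) − M_∞ decays as ΔM₀·e^(−t/τ) with ΔM₀ = 0.7610 − 1.7051 = −0.9441 Tg.
At t = 4.14 yr, e^(−t/τ) = e^(−1.648) = 0.1924, so ΔM = −0.1816 Tg and M = 1.7051 − 0.1816 = 1.5235 Tg.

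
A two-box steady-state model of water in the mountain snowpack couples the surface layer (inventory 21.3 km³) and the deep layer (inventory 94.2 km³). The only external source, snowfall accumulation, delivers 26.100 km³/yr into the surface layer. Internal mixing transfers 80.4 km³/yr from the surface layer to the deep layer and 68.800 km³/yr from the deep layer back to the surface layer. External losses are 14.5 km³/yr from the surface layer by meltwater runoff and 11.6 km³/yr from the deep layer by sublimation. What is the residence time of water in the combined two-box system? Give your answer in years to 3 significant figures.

4.43 yr

Residence time in the combined system uses the total inventory and the total *external* removal — internal exchanges between the two boxes cancel.
M_total = 21.3 + 94.2 = 115.50 km³.
ΣF_external_out = 14.5 + 11.6 = 26.100 km³/yr.
τ = M_total / ΣF_ext = 115.50 / 26.100 = 4.425 yr.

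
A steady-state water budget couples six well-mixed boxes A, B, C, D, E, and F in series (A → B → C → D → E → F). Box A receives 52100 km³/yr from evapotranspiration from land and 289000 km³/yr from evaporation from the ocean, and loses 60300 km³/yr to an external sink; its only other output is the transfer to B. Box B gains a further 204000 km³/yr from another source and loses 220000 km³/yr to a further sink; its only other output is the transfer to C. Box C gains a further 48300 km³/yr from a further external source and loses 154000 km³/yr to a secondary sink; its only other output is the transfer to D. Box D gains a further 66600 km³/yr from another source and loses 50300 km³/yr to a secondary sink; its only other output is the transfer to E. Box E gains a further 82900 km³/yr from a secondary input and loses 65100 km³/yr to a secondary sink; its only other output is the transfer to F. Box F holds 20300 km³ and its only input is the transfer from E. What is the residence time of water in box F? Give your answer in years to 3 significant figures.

Box A: F(A→B) = (52100 + 289000) − 60300 = 280800 km³/yr.
Box B: F(B→C) = (280800 + 204000) − 220000 = 264800 km³/yr.
Box C: F(C→D) = (264800 + 48300) − 154000 = 159100 km³/yr.
Box D: F(D→E) = (159100 + 66600) − 50300 = 175400 km³/yr.
Box E: F(E→F) = (175400 + 82900) − 65100 = 193200 km³/yr.
Box F throughput = its input = 193200 km³/yr; τ = 20300 / 193200 = 0.1051 yr.

0.105 yr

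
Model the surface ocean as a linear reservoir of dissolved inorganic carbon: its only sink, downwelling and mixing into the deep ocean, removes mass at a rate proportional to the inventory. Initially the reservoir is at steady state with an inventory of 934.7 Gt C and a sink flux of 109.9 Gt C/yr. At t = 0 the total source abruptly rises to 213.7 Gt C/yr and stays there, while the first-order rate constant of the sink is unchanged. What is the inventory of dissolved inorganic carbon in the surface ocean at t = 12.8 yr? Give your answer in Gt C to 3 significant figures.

τ = M₀/F₀ = 934.7/109.9 = 8.505 yr; rate constant k = 1/τ.
New steady state M_∞ = F₁/k = F₁·τ = 213.7 × 8.505 = 1817.5 Gt C.
M(t) = M_∞ + (M₀ − M_∞)·e^(−t/τ); t/τ = 12.8/8.505 = 1.505, so e^(−t/τ) = 0.2220.
M(t) = 1817.5 − 882.8 × 0.2220 = 1621.5 Gt C.

1620 Gt C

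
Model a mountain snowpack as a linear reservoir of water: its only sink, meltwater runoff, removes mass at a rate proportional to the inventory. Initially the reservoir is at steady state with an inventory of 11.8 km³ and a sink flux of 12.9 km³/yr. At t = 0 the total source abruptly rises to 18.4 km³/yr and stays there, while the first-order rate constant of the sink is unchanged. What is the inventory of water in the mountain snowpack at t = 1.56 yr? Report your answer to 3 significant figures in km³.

τ = M₀/F₀ = 11.8/12.9 = 0.9147 yr; rate constant k = 1/τ.
New steady state M_∞ = F₁/k = F₁·τ = 18.4 × 0.9147 = 16.831 km³.
M(t) = M_∞ + (M₀ − M_∞)·e^(−t/τ); t/τ = 1.56/0.9147 = 1.705, so e^(−t/τ) = 0.1817.
M(t) = 16.831 − 5.031 × 0.1817 = 15.917 km³.

15.9 km³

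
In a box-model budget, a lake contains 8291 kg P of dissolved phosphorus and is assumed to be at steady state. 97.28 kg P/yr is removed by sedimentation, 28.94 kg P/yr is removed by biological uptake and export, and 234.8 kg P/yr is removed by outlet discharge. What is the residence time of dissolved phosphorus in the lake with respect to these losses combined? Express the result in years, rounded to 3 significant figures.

23.0 yr

Total removal = 97.28 + 28.94 + 234.8 = 361.02 kg P/yr.
τ = M / ΣF_out = 8291 / 361.02 = 22.97 yr.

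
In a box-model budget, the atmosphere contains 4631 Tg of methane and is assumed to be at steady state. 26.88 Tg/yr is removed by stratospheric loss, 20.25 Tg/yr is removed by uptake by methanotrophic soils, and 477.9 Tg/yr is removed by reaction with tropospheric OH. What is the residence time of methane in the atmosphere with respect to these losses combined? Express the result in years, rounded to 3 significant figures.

8.82 yr

Total removal = 26.88 + 20.25 + 477.9 = 525.03 Tg/yr.
τ = M / ΣF_out = 4631 / 525.03 = 8.820 yr.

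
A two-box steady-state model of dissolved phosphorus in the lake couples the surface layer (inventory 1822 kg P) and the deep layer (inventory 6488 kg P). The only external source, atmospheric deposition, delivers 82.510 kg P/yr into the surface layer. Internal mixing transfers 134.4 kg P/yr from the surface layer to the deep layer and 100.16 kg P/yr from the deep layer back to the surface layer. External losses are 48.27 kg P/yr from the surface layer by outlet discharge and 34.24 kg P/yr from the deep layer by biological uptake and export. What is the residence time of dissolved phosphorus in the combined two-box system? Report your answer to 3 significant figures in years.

101 yr

Treat the two boxes together as one reservoir: the mixing fluxes between them are internal recycling, so τ = ΣM / Σ(external losses).
M_total = 1822 + 6488 = 8310.0 kg P.
ΣF_external_out = 48.27 + 34.24 = 82.510 kg P/yr.
τ = M_total / ΣF_ext = 8310.0 / 82.510 = 100.7 yr.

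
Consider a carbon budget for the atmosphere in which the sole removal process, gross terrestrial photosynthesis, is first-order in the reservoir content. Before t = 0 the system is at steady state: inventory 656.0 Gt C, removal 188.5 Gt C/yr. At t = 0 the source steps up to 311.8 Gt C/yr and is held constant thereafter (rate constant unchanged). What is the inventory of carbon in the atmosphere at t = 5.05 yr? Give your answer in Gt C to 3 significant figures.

τ = M₀/F₀ = 656.0/188.5 = 3.480 yr; rate constant k = 1/τ.
New steady state M_∞ = F₁/k = F₁·τ = 311.8 × 3.480 = 1085.1 Gt C.
M(t) = M_∞ + (M₀ − M_∞)·e^(−t/τ); t/τ = 5.05/3.480 = 1.451, so e^(−t/τ) = 0.2343.
M(t) = 1085.1 − 429.1 × 0.2343 = 984.55 Gt C.

985 Gt C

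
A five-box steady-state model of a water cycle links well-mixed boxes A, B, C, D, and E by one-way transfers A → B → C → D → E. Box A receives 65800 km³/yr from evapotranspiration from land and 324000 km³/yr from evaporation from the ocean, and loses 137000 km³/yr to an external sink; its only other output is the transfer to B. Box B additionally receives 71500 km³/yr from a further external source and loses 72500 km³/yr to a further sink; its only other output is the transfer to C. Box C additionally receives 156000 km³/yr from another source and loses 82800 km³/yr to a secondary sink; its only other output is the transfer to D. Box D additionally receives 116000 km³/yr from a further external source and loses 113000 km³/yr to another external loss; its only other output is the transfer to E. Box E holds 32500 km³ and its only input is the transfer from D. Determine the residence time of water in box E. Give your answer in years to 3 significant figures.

Box A: F(A→B) = (65800 + 324000) − 137000 = 252800 km³/yr.
Box B: F(B→C) = (252800 + 71500) − 72500 = 251800 km³/yr.
Box C: F(C→D) = (251800 + 156000) − 82800 = 325000 km³/yr.
Box D: F(D→E) = (325000 + 116000) − 113000 = 328000 km³/yr.
Box E throughput = its input = 328000 km³/yr; τ = 32500 / 328000 = 0.09909 yr.

0.0991 yr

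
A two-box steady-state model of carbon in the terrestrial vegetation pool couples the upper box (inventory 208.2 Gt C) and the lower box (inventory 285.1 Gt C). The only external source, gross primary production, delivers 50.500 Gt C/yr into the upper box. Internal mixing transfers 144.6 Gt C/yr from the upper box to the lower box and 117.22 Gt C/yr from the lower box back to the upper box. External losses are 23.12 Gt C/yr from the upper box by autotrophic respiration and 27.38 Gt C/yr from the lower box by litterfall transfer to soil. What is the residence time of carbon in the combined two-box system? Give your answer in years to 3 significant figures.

9.77 yr

For the system as a whole, the A↔B exchange is internal and contributes nothing to the throughput; only the external sinks remove mass.
M_total = 208.2 + 285.1 = 493.30 Gt C.
ΣF_external_out = 23.12 + 27.38 = 50.500 Gt C/yr.
τ = M_total / ΣF_ext = 493.30 / 50.500 = 9.768 yr.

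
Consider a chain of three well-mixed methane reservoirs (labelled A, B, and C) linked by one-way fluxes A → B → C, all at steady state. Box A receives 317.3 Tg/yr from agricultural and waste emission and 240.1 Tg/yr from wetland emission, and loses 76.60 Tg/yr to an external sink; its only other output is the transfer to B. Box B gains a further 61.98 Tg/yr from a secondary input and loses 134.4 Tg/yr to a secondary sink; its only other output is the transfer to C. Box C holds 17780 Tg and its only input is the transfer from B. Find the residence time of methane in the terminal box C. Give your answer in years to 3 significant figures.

Box A: F(A→B) = (317.3 + 240.1) − 76.60 = 480.80 Tg/yr.
Box B: F(B→C) = (480.80 + 61.98) − 134.4 = 408.38 Tg/yr.
Box C throughput = its input = 408.38 Tg/yr; τ = 17780 / 408.38 = 43.54 yr.

43.5 yr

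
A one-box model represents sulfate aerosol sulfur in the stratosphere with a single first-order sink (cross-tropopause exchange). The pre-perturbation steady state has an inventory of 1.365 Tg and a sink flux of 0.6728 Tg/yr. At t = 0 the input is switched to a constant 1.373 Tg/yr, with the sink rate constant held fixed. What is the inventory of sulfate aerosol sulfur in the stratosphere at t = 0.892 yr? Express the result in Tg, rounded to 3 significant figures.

1.87 Tg

The sink rate constant is k = F₀/M₀ = 0.6728/1.365 = 0.4929 yr⁻¹.
Solving dM/dt = F₁ − kM with M(0) = M₀ gives M(t) = F₁/k + (M₀ − F₁/k)·e^(−kt).
F₁/k = 1.373/0.4929 = 2.7856 Tg; kt = 0.4929 × 0.892 = 0.4397, e^(−kt) = 0.6443.
M(0.892) = 2.7856 + (1.365 − 2.7856) × 0.6443 = 2.7856 − 0.9152 = 1.8704 Tg.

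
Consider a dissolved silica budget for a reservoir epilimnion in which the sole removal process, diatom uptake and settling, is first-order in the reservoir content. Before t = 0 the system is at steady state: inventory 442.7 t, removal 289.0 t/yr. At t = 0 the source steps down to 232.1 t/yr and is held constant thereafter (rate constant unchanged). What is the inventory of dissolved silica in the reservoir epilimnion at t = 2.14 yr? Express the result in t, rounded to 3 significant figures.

Residence time τ = M₀/F₀ = 1.532 yr. The eventual steady state is M_∞ = M₀·(F₁/F₀) = 442.7 × 232.1/289.0 = 355.54 t.
The anomaly ΔM(t) = M(t) − M_∞ decays as ΔM₀·e^(−t/τ) with ΔM₀ = 442.7 − 355.54 = 87.16 t.
At t = 2.14 yr, e^(−t/τ) = e^(−1.397) = 0.2473, so ΔM = 21.56 t and M = 355.54 + 21.56 = 377.10 t.

377 t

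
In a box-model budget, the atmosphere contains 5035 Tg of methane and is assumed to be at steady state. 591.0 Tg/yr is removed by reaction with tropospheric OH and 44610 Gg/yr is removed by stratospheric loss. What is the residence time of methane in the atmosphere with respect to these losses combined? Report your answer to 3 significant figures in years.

Convert the stratospheric loss flux: 44610 Gg/yr = 44.61 Tg/yr.
Total removal = 591.0 + 44.61 = 635.61 Tg/yr.
τ = M / ΣF_out = 5035 / 635.61 = 7.922 yr.

7.92 yr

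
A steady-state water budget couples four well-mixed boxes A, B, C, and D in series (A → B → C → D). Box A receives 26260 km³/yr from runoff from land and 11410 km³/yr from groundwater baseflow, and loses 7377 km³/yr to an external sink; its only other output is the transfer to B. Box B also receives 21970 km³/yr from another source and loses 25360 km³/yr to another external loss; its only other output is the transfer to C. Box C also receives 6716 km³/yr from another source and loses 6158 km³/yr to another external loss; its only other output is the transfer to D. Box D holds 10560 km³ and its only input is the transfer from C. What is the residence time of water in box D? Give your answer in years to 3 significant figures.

0.385 yr

Box A: F(A→B) = (26260 + 11410) − 7377 = 30293 km³/yr.
Box B: F(B→C) = (30293 + 21970) − 25360 = 26903 km³/yr.
Box C: F(C→D) = (26903 + 6716) − 6158 = 27461 km³/yr.
Box D throughput = its input = 27461 km³/yr; τ = 10560 / 27461 = 0.3845 yr.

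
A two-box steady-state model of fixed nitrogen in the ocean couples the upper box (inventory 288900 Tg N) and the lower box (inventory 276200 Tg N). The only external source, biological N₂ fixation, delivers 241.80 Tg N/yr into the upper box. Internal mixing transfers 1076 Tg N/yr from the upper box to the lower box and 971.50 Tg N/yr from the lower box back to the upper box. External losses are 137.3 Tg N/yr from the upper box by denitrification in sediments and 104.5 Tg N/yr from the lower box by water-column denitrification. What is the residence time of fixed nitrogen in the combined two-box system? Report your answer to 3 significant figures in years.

2340 yr

Treat the two boxes together as one reservoir: the mixing fluxes between them are internal recycling, so τ = ΣM / Σ(external losses).
M_total = 288900 + 276200 = 565100 Tg N.
ΣF_external_out = 137.3 + 104.5 = 241.80 Tg N/yr.
τ = M_total / ΣF_ext = 565100 / 241.80 = 2337 yr.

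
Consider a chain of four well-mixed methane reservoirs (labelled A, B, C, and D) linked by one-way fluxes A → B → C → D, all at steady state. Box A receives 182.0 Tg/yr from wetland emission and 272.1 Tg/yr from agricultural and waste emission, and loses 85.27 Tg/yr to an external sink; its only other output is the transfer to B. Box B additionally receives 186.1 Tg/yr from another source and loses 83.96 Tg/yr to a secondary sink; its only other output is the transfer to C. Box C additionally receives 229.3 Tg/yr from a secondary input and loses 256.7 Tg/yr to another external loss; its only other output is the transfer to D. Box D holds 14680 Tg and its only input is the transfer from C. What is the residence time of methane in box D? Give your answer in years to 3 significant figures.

Box A: F(A→B) = (182.0 + 272.1) − 85.27 = 368.83 Tg/yr.
Box B: F(B→C) = (368.83 + 186.1) − 83.96 = 470.97 Tg/yr.
Box C: F(C→D) = (470.97 + 229.3) − 256.7 = 443.57 Tg/yr.
Box D throughput = its input = 443.57 Tg/yr; τ = 14680 / 443.57 = 33.10 yr.

33.1 yr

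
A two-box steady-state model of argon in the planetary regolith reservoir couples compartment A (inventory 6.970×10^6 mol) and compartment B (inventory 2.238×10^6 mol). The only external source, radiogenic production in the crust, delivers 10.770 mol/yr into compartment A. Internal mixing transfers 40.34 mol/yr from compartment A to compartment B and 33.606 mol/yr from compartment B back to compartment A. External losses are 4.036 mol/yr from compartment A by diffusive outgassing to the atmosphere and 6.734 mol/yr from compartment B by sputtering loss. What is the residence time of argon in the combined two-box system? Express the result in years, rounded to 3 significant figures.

855000 yr

Residence time in the combined system uses the total inventory and the total *external* removal — internal exchanges between the two boxes cancel.
M_total = 6.970×10^6 + 2.238×10^6 = 9.2080×10^6 mol.
ΣF_external_out = 4.036 + 6.734 = 10.770 mol/yr.
τ = M_total / ΣF_ext = 9.2080×10^6 / 10.770 = 855000 yr.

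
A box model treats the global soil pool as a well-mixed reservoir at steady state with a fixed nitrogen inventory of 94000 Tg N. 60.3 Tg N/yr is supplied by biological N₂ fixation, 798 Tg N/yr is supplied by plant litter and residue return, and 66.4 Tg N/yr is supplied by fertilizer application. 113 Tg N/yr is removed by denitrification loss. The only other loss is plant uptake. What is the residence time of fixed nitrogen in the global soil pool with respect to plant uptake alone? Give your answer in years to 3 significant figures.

116 yr

At steady state ΣF_in = ΣF_out.
ΣF_in = 60.3 + 798 + 66.4 = 924.70 Tg N/yr.
Plant uptake flux = ΣF_in − (113) = 924.70 − 113.0 = 811.7 Tg N/yr.
τ = M / F = 94000 / 811.7 = 115.8 yr.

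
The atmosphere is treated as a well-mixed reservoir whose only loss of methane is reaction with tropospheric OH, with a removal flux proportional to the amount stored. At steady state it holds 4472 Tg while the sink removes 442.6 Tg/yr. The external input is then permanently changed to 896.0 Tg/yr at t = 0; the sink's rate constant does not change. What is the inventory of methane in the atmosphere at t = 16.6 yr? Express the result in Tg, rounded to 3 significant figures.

τ = M₀/F₀ = 4472/442.6 = 10.10 yr; rate constant k = 1/τ.
New steady state M_∞ = F₁/k = F₁·τ = 896.0 × 10.10 = 9053.1 Tg.
M(t) = M_∞ + (M₀ − M_∞)·e^(−t/τ); t/τ = 16.6/10.10 = 1.643, so e^(−t/τ) = 0.1934.
M(t) = 9053.1 − 4581 × 0.1934 = 8167.1 Tg.

8170 Tg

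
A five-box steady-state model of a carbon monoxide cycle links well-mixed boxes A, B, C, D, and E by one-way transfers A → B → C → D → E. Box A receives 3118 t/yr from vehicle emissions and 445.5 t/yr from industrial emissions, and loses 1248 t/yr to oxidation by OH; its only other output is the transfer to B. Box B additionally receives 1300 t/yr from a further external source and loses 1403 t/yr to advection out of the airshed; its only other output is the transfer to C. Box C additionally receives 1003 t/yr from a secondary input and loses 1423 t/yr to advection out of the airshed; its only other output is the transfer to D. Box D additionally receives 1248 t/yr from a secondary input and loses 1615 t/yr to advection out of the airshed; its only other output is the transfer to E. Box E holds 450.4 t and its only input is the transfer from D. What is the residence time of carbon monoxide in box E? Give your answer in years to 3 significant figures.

0.316 yr

Box A: F(A→B) = (3118 + 445.5) − 1248 = 2315.5 t/yr.
Box B: F(B→C) = (2315.5 + 1300) − 1403 = 2212.5 t/yr.
Box C: F(C→D) = (2212.5 + 1003) − 1423 = 1792.5 t/yr.
Box D: F(D→E) = (1792.5 + 1248) − 1615 = 1425.5 t/yr.
Box E throughput = its input = 1425.5 t/yr; τ = 450.4 / 1425.5 = 0.3160 yr.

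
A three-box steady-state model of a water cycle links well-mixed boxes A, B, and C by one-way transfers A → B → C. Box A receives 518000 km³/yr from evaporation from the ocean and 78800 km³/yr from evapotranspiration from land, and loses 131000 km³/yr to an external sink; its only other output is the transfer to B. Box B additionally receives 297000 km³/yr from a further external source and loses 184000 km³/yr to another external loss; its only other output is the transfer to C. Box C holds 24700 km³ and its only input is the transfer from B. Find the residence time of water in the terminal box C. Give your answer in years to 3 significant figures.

0.0427 yr

Box A: F(A→B) = (518000 + 78800) − 131000 = 465800 km³/yr.
Box B: F(B→C) = (465800 + 297000) − 184000 = 578800 km³/yr.
Box C throughput = its input = 578800 km³/yr; τ = 24700 / 578800 = 0.04267 yr.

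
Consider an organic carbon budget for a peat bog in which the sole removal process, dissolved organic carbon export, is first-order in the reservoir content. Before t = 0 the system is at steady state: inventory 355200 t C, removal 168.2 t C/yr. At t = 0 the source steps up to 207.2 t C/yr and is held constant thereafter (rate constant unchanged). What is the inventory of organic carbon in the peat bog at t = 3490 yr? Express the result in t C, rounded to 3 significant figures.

τ = M₀/F₀ = 355200/168.2 = 2112 yr; rate constant k = 1/τ.
New steady state M_∞ = F₁/k = F₁·τ = 207.2 × 2112 = 437560 t C.
M(t) = M_∞ + (M₀ − M_∞)·e^(−t/τ); t/τ = 3490/2112 = 1.653, so e^(−t/τ) = 0.1915.
M(t) = 437560 − 82360 × 0.1915 = 421780 t C.

422000 t C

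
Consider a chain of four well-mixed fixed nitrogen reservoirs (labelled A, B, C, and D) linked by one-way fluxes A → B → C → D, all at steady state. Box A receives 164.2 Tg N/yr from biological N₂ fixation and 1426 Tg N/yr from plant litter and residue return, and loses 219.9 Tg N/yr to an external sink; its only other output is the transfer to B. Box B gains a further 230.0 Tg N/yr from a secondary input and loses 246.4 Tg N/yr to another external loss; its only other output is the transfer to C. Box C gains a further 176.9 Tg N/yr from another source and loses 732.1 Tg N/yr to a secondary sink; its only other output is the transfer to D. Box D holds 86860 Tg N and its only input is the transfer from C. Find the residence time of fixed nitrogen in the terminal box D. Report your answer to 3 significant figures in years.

109 yr

Box A: F(A→B) = (164.2 + 1426) − 219.9 = 1370.3 Tg N/yr.
Box B: F(B→C) = (1370.3 + 230.0) − 246.4 = 1353.9 Tg N/yr.
Box C: F(C→D) = (1353.9 + 176.9) − 732.1 = 798.70 Tg N/yr.
Box D throughput = its input = 798.70 Tg N/yr; τ = 86860 / 798.70 = 108.8 yr.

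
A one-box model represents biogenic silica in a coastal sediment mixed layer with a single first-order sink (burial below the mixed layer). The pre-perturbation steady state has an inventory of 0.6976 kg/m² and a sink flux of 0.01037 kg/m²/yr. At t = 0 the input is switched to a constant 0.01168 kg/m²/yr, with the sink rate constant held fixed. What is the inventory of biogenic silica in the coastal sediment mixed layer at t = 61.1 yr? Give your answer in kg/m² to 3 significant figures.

0.750 kg/m²

Residence time τ = M₀/F₀ = 67.27 yr. The eventual steady state is M_∞ = M₀·(F₁/F₀) = 0.6976 × 0.01168/0.01037 = 0.78572 kg/m².
The anomaly ΔM(t) = M(t) − M_∞ decays as ΔM₀·e^(−t/τ) with ΔM₀ = 0.6976 − 0.78572 = −0.08812 kg/m².
At t = 61.1 yr, e^(−t/τ) = e^(−0.9083) = 0.4032, so ΔM = −0.03553 kg/m² and M = 0.78572 − 0.03553 = 0.75019 kg/m².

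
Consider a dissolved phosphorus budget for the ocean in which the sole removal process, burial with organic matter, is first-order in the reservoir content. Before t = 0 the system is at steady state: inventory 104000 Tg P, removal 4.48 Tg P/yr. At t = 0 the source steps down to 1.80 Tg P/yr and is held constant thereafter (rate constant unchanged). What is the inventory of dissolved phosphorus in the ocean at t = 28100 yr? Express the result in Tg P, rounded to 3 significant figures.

60300 Tg P

τ = M₀/F₀ = 104000/4.48 = 23210 yr; rate constant k = 1/τ.
New steady state M_∞ = F₁/k = F₁·τ = 1.80 × 23210 = 41786 Tg P.
M(t) = M_∞ + (M₀ − M_∞)·e^(−t/τ); t/τ = 28100/23210 = 1.210, so e^(−t/τ) = 0.2981.
M(t) = 41786 + 62210 × 0.2981 = 60329 Tg P.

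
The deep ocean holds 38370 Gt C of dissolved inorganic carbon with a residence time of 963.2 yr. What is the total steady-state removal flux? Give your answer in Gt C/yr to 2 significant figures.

F = M / τ = 38370 / 963.2 = 39.84 Gt C/yr.

40 Gt C/yr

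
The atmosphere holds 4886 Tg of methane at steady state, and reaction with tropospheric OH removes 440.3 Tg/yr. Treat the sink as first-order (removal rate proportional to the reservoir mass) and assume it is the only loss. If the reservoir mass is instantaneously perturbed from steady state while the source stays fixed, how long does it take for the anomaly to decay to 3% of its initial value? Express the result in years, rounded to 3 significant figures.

For a linear reservoir the anomaly decays as exp(−t/τ) with τ = M/F = 4886/440.3 = 11.10 yr.
exp(−t/τ) = 0.03 ⇒ t = −τ ln(0.03) = 11.10 × 3.507 = 38.91 yr.

38.9 yr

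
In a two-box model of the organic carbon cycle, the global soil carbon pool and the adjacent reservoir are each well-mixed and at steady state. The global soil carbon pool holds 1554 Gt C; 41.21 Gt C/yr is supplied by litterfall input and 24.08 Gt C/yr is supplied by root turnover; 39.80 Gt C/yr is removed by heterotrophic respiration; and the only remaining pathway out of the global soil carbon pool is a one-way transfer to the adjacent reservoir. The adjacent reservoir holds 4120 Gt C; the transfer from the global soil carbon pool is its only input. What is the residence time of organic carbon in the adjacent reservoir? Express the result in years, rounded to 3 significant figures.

162 yr

Balance the global soil carbon pool: ΣF_in = 41.21 + 24.08 = 65.290 Gt C/yr.
Transfer to the adjacent reservoir = ΣF_in − (39.80) = 25.490 Gt C/yr.
At steady state the output of the adjacent reservoir equals its input, 25.490 Gt C/yr.
τ = M / F = 4120 / 25.490 = 161.6 yr.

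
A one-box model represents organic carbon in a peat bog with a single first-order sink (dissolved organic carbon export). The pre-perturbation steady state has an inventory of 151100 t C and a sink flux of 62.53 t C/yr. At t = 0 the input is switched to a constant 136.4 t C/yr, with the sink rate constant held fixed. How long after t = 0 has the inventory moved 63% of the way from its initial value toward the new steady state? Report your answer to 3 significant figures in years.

τ = M₀/F₀ = 151100/62.53 = 2416 yr.
The remaining gap fraction is e^(−t/τ); 63% covered ⇒ e^(−t/τ) = 0.370.
t = −τ ln(0.370) = 2416 × 0.9943 = 2403 yr.

2400 yr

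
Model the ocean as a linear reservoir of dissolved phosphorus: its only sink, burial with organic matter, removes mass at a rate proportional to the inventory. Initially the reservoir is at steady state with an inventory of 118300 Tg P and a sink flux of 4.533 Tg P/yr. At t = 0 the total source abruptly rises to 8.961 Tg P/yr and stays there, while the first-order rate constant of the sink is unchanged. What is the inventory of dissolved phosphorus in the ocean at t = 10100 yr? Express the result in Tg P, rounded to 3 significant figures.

Residence time τ = M₀/F₀ = 26100 yr. The eventual steady state is M_∞ = M₀·(F₁/F₀) = 118300 × 8.961/4.533 = 233860 Tg P.
The anomaly ΔM(t) = M(t) − M_∞ decays as ΔM₀·e^(−t/τ) with ΔM₀ = 118300 − 233860 = −115600 Tg P.
At t = 10100 yr, e^(−t/τ) = e^(−0.3870) = 0.6791, so ΔM = −78470 Tg P and M = 233860 − 78470 = 155380 Tg P.

155000 Tg P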